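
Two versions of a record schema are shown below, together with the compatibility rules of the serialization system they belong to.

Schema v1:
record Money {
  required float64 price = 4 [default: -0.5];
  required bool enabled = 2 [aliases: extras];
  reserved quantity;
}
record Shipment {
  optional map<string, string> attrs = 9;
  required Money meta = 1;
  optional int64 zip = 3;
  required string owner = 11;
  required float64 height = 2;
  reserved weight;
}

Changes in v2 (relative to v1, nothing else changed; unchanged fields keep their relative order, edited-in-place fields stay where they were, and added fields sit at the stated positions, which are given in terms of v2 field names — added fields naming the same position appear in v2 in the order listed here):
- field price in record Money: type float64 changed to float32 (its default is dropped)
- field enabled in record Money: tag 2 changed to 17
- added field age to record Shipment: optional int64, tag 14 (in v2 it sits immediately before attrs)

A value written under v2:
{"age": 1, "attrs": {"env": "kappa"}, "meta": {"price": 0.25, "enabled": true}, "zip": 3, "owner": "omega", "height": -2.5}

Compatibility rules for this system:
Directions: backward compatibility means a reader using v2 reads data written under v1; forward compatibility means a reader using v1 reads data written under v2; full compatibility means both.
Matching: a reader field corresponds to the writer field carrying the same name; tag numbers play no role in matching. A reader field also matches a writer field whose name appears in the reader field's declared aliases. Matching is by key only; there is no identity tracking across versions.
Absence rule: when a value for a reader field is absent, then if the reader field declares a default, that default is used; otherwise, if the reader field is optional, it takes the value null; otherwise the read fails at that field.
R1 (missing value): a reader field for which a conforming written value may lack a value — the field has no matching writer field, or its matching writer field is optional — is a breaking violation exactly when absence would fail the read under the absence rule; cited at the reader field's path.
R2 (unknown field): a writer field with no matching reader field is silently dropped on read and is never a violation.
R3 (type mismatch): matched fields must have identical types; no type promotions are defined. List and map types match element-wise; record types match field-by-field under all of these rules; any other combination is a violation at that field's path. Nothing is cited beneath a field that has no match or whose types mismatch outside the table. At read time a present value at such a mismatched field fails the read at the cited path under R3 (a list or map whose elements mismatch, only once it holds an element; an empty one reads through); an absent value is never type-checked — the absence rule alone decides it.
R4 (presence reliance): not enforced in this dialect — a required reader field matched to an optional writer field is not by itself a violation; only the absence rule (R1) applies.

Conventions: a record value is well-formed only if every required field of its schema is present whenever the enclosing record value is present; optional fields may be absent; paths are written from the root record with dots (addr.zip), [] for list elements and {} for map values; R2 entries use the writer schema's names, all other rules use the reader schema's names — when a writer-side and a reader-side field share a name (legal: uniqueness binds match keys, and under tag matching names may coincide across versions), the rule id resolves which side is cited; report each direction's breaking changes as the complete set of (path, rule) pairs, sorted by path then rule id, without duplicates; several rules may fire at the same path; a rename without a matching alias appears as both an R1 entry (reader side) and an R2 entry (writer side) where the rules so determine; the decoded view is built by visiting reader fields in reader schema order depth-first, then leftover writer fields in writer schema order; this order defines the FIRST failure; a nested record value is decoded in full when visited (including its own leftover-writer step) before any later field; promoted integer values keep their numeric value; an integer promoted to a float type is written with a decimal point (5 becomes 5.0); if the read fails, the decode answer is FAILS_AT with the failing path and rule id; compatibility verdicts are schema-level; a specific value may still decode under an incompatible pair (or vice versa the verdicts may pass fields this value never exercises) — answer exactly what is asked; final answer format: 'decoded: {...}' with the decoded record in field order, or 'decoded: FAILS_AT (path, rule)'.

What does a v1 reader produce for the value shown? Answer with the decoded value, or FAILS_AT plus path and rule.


decoded: FAILS_AT (meta.price, R3)

arrows below run writer -> reader for Shipment
decode walk for Shipment under reader schema v1:
  attrs := {"env": "kappa"}
  read fails at meta.price under R3
  => FAILS_AT (meta.price, R3)
diffs on Shipment not affecting the asked answer:
  field enabled in record Money: tag 2 changed to 17 -> fires no rule on Shipment under this dialect and leaves the result unchanged
  added field age to record Shipment: optional int64, tag 14 (in v2 it sits immediately before attrs) -> fires no rule on Shipment under this dialect and leaves the result unchanged


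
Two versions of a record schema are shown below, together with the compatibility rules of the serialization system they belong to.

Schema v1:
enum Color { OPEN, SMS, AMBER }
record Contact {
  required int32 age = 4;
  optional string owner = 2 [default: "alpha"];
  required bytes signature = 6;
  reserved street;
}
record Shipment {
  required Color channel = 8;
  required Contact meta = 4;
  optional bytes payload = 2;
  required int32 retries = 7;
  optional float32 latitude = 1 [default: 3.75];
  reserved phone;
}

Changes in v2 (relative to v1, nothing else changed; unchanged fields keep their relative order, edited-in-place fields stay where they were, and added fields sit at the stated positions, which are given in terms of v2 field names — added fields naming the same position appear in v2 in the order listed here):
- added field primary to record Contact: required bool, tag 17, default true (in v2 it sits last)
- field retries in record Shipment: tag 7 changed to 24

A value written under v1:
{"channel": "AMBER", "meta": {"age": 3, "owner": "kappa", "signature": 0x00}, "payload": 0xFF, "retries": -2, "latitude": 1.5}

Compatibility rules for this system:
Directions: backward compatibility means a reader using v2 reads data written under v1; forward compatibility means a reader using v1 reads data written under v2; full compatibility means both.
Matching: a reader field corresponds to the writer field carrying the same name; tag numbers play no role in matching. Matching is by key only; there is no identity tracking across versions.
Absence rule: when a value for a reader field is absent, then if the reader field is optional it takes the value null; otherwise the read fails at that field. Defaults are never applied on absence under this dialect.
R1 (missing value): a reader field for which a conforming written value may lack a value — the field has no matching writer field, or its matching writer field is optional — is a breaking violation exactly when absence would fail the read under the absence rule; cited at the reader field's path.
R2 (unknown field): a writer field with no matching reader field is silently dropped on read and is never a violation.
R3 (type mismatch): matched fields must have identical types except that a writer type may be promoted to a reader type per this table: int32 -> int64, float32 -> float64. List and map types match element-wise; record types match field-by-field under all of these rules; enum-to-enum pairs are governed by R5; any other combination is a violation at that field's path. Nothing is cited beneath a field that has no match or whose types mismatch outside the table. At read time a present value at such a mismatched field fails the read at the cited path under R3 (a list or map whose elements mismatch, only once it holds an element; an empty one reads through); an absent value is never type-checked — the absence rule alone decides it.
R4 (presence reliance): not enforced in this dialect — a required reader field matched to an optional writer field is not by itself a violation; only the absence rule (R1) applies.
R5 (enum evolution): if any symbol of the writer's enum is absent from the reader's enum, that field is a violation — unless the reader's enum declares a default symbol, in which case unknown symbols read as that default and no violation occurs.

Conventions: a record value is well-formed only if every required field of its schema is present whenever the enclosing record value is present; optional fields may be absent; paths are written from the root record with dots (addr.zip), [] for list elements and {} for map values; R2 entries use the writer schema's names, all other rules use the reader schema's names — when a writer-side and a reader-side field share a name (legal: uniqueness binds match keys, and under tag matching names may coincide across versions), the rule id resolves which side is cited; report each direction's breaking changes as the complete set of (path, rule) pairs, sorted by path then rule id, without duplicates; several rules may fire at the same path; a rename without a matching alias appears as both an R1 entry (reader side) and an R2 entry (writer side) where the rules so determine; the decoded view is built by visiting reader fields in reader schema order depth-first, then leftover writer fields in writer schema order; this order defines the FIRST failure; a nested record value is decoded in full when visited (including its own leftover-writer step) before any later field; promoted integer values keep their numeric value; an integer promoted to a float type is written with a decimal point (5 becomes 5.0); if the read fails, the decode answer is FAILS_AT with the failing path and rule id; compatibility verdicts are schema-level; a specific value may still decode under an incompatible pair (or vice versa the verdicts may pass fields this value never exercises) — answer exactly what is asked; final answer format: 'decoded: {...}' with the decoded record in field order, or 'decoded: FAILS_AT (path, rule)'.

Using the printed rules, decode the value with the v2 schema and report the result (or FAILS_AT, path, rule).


the writer's type comes first in each Shipment pair
migrating the Shipment value to v2:
  channel := "AMBER"
  meta.age := 3
  meta.owner := "kappa"
  meta.signature := 0x00
  read fails at meta.primary under R1 (no fill)
  => FAILS_AT (meta.primary, R1)
ruling out the remaining Shipment differences:
  field retries in record Shipment: tag 7 changed to 24 -> triggers nothing under the printed rules; the Shipment answer is the same either way

decoded: FAILS_AT (meta.primary, R1)


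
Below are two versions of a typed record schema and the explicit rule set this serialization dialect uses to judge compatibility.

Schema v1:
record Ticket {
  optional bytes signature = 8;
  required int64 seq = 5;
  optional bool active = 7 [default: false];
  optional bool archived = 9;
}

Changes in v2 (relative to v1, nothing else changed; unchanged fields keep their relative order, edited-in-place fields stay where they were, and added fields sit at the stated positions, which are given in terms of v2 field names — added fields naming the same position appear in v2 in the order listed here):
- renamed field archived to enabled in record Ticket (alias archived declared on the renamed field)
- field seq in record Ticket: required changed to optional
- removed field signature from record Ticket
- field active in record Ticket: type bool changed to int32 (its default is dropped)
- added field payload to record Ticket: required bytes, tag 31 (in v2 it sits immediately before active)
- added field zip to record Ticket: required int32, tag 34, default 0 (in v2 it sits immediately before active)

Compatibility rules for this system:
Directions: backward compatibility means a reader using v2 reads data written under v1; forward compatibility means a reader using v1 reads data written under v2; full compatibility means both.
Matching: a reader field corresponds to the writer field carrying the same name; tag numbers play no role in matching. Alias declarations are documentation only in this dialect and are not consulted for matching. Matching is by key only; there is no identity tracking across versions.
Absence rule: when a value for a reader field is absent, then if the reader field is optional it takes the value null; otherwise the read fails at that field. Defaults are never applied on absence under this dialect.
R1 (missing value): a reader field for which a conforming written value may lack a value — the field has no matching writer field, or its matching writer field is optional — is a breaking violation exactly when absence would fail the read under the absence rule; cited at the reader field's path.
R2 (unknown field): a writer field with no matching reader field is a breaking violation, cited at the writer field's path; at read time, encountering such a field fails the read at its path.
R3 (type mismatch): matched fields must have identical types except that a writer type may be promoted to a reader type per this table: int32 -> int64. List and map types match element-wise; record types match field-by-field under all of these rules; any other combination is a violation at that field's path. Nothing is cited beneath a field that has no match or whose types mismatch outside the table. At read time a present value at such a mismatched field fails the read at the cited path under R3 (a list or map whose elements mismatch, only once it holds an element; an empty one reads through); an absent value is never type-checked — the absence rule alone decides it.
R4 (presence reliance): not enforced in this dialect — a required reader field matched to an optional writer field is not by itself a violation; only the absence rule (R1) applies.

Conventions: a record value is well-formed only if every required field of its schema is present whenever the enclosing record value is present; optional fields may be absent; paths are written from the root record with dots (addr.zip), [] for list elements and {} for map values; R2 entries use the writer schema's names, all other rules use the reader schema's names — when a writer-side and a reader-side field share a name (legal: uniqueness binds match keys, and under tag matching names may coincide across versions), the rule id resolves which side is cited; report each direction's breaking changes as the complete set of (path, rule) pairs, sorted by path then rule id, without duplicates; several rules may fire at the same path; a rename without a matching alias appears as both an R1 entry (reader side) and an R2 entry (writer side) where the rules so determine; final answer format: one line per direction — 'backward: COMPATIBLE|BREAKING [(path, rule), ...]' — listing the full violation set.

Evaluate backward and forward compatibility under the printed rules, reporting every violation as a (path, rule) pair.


backward: BREAKING [(active, R3), (archived, R2), (payload, R1), (signature, R2), (zip, R1)]; forward: BREAKING [(active, R3), (enabled, R2), (payload, R2), (seq, R1), (zip, R2)]

the writer's type comes first in each Ticket pair
checking backward for Ticket: reader v2 against writer v1:
  writer required, int64 -> int64: reader seq maps from writer seq
  payload has no writer counterpart
  zip has no writer counterpart
  writer optional, bool -> int32: reader active maps from writer active
  enabled has no writer counterpart
  signature (writer side), unknown to reader
  archived (writer side), unknown to reader
  breaking: (active, R3)
  breaking: (archived, R2)
  breaking: (payload, R1)
  breaking: (signature, R2)
  breaking: (zip, R1)
  backward on Ticket therefore BREAKING (5)
checking forward for Ticket: reader v1 against writer v2:
  signature has no writer counterpart
  writer optional, int64 -> int64: reader seq maps from writer seq
  writer optional, int32 -> bool: reader active maps from writer active
  archived has no writer counterpart
  payload (writer side), unknown to reader
  zip (writer side), unknown to reader
  enabled (writer side), unknown to reader
  breaking: (active, R3)
  breaking: (enabled, R2)
  breaking: (payload, R2)
  breaking: (seq, R1)
  breaking: (zip, R2)
  forward on Ticket therefore BREAKING (5)


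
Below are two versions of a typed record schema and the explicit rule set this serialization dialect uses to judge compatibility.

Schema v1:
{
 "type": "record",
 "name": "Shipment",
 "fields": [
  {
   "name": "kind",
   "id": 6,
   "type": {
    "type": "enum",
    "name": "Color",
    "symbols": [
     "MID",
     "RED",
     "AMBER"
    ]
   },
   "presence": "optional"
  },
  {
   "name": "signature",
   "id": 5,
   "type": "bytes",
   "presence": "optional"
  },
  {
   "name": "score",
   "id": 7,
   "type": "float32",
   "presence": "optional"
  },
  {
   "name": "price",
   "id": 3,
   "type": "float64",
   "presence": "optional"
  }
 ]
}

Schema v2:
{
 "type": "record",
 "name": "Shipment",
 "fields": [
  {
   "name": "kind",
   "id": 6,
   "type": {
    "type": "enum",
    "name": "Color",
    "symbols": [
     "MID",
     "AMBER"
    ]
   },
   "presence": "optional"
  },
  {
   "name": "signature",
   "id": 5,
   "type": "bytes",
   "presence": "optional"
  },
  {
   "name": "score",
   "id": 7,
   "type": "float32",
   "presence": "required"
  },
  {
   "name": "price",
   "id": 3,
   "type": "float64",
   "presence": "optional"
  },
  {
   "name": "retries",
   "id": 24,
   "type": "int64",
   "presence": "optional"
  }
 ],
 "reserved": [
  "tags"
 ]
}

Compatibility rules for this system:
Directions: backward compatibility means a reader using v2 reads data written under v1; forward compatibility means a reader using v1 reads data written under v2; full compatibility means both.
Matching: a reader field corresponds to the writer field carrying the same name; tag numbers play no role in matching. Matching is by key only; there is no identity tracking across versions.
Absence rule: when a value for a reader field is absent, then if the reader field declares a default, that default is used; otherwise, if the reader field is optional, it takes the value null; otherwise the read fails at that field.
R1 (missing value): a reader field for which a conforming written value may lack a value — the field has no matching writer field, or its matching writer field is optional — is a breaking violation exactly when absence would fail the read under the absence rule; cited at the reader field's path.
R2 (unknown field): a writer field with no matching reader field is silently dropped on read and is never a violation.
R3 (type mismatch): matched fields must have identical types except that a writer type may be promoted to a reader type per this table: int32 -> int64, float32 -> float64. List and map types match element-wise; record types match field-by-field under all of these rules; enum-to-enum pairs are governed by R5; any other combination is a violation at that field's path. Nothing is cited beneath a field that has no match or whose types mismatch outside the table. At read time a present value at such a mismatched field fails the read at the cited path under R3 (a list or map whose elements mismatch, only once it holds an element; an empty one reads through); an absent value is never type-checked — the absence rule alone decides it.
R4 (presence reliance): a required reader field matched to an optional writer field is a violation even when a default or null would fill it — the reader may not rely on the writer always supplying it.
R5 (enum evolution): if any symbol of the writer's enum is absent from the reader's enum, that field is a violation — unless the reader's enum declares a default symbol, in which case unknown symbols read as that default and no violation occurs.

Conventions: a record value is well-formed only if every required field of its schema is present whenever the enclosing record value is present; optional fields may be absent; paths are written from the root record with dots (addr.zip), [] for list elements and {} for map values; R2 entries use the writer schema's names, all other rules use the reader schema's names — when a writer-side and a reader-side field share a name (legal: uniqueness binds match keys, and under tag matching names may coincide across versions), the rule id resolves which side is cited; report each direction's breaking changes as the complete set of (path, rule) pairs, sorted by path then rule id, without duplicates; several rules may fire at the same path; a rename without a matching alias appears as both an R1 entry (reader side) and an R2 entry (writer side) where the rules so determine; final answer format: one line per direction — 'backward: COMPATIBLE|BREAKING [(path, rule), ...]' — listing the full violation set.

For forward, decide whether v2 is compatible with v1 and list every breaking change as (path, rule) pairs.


forward: COMPATIBLE []

the writer's type comes first in each Shipment pair
forward analysis of Shipment with v1 as reader and v2 as writer:
  kind <- kind (Color -> Color, writer optional)
  signature <- signature (bytes -> bytes, writer optional)
  score <- score (float32 -> float32, writer required)
  price <- price (float64 -> float64, writer optional)
  writer retries: unknown to reader
  => forward verdict for Shipment: COMPATIBLE, no violations
checking off the Shipment differences that do not matter here:
  enum Color (field kind in record Shipment): symbol RED removed -> fires only in the backward direction of Shipment, which is not asked here
  field score in record Shipment: optional changed to required -> fires only in the backward direction of Shipment, which is not asked here
  added field retries to record Shipment: optional int64, tag 24 (in v2 it sits last) -> fires no rule on Shipment, leaving the asked answer as it is


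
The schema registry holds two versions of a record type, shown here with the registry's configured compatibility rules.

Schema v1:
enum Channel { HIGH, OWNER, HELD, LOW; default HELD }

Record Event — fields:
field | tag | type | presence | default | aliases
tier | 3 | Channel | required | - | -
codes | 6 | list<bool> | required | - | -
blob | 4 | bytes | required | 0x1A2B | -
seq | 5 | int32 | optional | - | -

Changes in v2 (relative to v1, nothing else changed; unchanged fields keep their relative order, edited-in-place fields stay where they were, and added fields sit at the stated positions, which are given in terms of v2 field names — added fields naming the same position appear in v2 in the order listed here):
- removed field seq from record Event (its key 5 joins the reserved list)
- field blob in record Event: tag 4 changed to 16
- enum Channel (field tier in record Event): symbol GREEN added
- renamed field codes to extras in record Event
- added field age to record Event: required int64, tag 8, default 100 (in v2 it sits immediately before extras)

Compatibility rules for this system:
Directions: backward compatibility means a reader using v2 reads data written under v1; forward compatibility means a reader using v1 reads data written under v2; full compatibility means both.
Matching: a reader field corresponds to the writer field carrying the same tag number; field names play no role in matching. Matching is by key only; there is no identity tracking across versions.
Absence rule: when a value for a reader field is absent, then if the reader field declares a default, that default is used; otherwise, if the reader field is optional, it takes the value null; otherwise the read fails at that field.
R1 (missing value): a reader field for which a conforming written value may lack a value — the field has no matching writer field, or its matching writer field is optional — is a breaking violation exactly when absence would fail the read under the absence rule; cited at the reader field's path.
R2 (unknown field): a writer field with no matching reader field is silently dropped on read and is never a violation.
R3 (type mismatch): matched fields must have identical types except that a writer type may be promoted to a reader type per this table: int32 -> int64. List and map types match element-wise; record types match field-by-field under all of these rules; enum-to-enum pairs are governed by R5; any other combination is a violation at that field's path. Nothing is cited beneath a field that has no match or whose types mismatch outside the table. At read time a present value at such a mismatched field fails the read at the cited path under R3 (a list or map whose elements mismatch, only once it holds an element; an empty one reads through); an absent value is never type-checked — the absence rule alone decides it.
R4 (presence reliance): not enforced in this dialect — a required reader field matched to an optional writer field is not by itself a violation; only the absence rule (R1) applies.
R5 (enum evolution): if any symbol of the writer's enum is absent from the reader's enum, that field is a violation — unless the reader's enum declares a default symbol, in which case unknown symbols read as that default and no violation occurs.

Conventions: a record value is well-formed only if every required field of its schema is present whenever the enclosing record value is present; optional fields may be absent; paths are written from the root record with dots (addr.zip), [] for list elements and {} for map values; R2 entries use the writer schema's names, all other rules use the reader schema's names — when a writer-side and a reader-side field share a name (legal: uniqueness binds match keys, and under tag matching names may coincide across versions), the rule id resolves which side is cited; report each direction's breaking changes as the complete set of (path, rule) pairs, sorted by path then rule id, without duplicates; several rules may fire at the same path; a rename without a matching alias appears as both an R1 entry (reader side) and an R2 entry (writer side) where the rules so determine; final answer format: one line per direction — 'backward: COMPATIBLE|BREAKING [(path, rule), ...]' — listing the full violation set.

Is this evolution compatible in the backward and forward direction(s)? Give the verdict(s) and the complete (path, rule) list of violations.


arrows below run writer -> reader for Event
backward analysis of Event with v2 as reader and v1 as writer:
  tier <- tier (Channel -> Channel, writer required)
  no writer field matches reader age
  extras <- codes (list<bool> -> list<bool>, writer required)
  no writer field matches reader blob
  leftover writer field: blob
  leftover writer field: seq
  => no violations; backward on Event: COMPATIBLE
forward analysis of Event with v1 as reader and v2 as writer:
  tier <- tier (Channel -> Channel, writer required)
  codes <- extras (list<bool> -> list<bool>, writer required)
  no writer field matches reader blob
  no writer field matches reader seq
  leftover writer field: age
  leftover writer field: blob
  => no violations; forward on Event: COMPATIBLE

backward: COMPATIBLE []; forward: COMPATIBLE []


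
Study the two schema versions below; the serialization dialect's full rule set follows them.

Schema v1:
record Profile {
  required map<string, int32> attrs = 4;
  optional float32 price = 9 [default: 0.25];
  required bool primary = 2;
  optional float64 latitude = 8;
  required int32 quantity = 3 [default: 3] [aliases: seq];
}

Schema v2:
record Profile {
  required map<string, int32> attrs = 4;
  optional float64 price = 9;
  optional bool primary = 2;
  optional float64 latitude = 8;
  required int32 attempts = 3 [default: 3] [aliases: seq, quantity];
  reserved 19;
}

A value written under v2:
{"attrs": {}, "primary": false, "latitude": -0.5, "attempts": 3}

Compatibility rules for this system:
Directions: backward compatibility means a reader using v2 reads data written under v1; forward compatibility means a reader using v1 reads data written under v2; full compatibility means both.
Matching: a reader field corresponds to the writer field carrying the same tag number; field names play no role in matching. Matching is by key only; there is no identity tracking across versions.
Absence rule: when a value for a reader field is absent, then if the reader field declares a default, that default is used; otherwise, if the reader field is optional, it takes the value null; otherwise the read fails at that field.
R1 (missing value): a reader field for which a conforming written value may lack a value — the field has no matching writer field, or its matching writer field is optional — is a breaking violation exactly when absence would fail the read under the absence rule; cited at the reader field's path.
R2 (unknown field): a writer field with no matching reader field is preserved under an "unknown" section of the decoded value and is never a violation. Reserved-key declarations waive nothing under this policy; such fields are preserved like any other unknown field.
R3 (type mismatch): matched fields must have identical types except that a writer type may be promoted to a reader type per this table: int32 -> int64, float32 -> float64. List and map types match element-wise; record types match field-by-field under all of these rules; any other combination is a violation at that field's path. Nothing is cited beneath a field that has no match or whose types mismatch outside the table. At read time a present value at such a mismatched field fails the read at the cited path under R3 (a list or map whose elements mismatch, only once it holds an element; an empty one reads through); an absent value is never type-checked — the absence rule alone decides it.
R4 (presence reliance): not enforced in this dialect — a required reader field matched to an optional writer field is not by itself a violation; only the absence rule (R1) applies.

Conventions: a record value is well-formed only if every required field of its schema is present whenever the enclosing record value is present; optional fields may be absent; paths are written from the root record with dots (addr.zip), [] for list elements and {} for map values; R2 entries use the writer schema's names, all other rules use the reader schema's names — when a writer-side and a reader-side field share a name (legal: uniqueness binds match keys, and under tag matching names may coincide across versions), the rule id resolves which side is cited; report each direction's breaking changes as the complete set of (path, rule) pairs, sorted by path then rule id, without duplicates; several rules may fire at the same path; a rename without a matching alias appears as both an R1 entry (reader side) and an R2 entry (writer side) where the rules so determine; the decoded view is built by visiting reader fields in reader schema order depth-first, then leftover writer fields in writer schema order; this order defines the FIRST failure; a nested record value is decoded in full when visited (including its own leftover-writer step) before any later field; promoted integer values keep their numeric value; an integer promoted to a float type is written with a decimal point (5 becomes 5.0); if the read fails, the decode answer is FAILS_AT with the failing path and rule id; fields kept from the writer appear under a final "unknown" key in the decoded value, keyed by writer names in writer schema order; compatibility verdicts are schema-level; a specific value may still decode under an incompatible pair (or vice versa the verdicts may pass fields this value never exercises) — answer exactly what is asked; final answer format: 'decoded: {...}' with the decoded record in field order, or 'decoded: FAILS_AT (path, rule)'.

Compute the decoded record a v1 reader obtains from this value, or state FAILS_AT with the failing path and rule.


the writer's type comes first in each Profile pair
migrating the Profile value to v1:
  attrs := {}
  price := 0.25 (absent -> default)
  primary := false
  latitude := -0.5
  quantity := 3 (from writer attempts)
  => decoded: {"attrs": {}, "price": 0.25, "primary": false, "latitude": -0.5, "quantity": 3}
remaining Profile differences; none change what is asked:
  renamed field quantity to attempts in record Profile (alias quantity declared on the renamed field) -> triggers nothing under the printed rules; the Profile answer is the same either way
  field primary in record Profile: required changed to optional -> changes Profile's schema-level verdicts only — the decode of this value is the same
  field price in record Profile: type float32 changed to float64 (its default is dropped) -> changes Profile's schema-level verdicts only — the decode of this value is the same

decoded: {"attrs": {}, "price": 0.25, "primary": false, "latitude": -0.5, "quantity": 3}


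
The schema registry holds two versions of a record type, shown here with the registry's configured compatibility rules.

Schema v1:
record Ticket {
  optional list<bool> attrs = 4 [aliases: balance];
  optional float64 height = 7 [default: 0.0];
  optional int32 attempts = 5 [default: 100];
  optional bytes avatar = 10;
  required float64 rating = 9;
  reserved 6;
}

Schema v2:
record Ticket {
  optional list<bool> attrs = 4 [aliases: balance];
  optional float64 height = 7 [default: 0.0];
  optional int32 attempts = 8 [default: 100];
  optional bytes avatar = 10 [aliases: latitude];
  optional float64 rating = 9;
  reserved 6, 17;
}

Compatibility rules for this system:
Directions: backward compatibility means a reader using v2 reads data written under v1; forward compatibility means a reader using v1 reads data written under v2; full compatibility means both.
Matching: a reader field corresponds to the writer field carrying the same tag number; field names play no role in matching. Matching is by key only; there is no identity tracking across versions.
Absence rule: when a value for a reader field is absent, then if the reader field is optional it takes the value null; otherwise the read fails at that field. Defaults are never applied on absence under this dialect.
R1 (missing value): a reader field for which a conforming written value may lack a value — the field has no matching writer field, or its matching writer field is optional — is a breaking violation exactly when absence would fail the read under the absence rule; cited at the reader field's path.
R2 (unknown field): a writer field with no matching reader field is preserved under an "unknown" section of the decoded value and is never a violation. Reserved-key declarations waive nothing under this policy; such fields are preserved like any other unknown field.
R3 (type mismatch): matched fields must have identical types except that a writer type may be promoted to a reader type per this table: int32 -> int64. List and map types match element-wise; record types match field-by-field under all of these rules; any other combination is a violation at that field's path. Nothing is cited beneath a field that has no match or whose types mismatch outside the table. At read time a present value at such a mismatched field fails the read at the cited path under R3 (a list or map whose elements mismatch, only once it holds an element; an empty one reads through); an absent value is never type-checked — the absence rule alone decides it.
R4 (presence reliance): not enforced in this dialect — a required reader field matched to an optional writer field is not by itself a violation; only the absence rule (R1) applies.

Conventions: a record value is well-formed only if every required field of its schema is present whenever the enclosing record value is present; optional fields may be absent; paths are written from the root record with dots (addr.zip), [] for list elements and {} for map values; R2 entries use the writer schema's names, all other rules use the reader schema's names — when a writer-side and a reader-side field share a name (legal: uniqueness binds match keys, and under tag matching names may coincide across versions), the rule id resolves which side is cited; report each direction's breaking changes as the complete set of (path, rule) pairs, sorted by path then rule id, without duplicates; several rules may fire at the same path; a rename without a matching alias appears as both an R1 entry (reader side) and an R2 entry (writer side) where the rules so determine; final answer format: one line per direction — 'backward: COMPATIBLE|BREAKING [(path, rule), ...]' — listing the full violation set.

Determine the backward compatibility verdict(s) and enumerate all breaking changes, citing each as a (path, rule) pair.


backward: COMPATIBLE []

arrows below run writer -> reader for Ticket
checking backward for Ticket: reader v2 against writer v1:
  attrs <- attrs (list<bool> -> list<bool>, writer optional)
  height <- height (float64 -> float64, writer optional)
  attempts: no writer-side match
  avatar <- avatar (bytes -> bytes, writer optional)
  rating <- rating (float64 -> float64, writer required)
  leftover writer field: attempts
  => no violations; backward on Ticket: COMPATIBLE
the other Ticket changes do not affect what is asked:
  field rating in record Ticket: required changed to optional -> fires only in the forward direction of Ticket, which is not asked here
  field attempts in record Ticket: tag 5 changed to 8 -> triggers nothing under Ticket's printed rules — same verdict


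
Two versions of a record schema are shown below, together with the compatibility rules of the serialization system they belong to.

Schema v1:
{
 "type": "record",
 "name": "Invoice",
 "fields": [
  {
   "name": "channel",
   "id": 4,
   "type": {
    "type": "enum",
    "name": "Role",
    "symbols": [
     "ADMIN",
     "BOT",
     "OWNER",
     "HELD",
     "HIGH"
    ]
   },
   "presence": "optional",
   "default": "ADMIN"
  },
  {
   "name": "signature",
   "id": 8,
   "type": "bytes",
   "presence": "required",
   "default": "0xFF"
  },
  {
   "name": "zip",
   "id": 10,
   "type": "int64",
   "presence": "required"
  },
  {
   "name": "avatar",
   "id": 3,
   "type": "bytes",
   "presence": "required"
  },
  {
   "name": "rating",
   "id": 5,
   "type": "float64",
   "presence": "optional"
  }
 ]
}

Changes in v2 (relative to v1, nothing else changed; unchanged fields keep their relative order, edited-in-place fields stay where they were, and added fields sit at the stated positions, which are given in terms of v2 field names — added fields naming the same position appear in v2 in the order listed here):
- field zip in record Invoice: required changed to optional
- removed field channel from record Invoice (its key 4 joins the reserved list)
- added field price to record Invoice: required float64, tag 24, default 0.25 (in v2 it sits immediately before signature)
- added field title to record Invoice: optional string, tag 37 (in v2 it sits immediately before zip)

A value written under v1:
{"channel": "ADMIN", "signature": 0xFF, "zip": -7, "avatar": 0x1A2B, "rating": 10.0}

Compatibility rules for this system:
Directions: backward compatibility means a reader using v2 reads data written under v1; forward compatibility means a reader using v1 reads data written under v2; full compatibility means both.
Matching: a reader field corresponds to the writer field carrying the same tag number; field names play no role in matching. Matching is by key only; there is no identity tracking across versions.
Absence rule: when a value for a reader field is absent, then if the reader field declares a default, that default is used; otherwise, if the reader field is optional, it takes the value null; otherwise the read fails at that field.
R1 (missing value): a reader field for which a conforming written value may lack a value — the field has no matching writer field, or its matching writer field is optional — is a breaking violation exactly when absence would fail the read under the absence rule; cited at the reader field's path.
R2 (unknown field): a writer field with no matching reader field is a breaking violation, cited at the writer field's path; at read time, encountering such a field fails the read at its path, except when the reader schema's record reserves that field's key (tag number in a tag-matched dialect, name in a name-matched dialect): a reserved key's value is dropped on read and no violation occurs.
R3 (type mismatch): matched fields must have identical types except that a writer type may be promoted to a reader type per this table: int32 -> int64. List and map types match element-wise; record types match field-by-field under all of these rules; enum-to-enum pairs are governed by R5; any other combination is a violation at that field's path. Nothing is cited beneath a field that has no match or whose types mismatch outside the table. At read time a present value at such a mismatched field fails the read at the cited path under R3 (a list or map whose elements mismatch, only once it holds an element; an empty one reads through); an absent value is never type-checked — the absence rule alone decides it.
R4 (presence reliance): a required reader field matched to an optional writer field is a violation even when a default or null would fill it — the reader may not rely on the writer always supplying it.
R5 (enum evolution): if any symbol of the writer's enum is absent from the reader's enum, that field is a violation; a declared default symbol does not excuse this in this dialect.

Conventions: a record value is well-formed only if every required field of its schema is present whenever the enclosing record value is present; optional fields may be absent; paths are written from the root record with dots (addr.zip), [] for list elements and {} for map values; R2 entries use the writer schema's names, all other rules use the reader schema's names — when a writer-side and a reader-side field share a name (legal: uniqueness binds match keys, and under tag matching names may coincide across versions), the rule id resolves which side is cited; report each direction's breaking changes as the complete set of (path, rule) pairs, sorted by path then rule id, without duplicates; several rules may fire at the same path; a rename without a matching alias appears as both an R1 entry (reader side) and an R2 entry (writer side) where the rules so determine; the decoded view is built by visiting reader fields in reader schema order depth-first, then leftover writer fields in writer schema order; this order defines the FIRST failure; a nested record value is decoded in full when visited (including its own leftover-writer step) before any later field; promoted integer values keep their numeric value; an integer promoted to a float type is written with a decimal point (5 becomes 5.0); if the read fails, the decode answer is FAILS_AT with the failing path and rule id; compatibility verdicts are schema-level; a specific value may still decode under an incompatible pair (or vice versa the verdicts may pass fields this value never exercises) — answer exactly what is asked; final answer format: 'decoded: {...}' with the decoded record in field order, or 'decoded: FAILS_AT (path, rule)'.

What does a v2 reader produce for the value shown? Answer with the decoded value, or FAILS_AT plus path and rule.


decoded: {"price": 0.25, "signature": 0xFF, "title": null, "zip": -7, "avatar": 0x1A2B, "rating": 10.0}

each type pair in Invoice: writer, then reader
migrating the Invoice value to v2:
  price := 0.25 (missing; default applied)
  signature := 0xFF
  title := null (missing; optional => null)
  zip := -7
  avatar := 0x1A2B
  rating := 10.0
  writer channel: reserved -> dropped
  => decoded: {"price": 0.25, "signature": 0xFF, "title": null, "zip": -7, "avatar": 0x1A2B, "rating": 10.0}
ruling out the remaining Invoice differences:
  field zip in record Invoice: required changed to optional -> affects the rule determinations only; this particular Invoice value decodes identically
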